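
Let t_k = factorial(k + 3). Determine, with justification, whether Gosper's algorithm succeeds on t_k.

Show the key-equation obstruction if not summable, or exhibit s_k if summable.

Step 1: r(k) = k + 4.
Gosper form: A/B · C(k+1)/C(k) with A=k + 4, B=1, C=1.
f must satisfy (k + 4)·f(k+1) − (1)·f(k) = 1.
Bound: deg f ≤ -1.
Negative degree bound (-1): no f exists, t_k not Gosper-summable.

No. Not Gosper-summable.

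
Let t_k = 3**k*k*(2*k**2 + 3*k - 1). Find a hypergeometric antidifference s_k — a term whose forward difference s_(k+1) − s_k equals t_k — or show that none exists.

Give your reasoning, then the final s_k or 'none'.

r(k) = 3*(2*k**3 + 9*k**2 + 11*k + 4)/(k*(2*k**2 + 3*k - 1)) after simplifying.
A = 3, B = 1, C = k**3 + 3*k**2/2 - k/2.
f must satisfy (3)·f(k+1) − (1)·f(k) = k**3 + 3*k**2/2 - k/2.
deg f ≤ 3 (via 0,0,3).
A polynomial solution: f(k) = (k**3 - 3*k**2 + 4*k - 3)/2.
Get s_k = R·t_k = 3**k*(k**3 - 3*k**2 + 4*k - 3) with R(k) = B(k−1)f(k)/C(k) = (k**3 - 3*k**2 + 4*k - 3)/(k*(2*k**2 + 3*k - 1)).
Check: Δs_k = 3**k*k*(2*k**2 + 3*k - 1). ✓

s_k = 3**k*(k**3 - 3*k**2 + 4*k - 3)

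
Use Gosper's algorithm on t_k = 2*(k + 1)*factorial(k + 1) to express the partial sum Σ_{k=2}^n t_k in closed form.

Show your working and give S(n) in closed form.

r(k) = (k + 2)**2/(k + 1) after simplifying.
Factor: A=k + 2; B=1; C=k + 1.
Key eq: (k + 2)·f(k+1) = (1)·f(k) + (k + 1).
From deg A=1, deg B=0, deg C=1: d=0.
Solve for f: f(k) = 1 (degree 0 ≤ 0).
Certificate R = B(k−1)f/C = 1/(k + 1) gives s_k = 2*factorial(k + 1).
Verify: 2*(k + 1)*factorial(k + 1) matches t_k.
Evaluate: s_(n+1) = 2*factorial(n + 2); subtract s_(2) = 12 ⇒ S(n) = 2*factorial(n + 2) - 12.

S(n) = 2*factorial(n + 2) - 12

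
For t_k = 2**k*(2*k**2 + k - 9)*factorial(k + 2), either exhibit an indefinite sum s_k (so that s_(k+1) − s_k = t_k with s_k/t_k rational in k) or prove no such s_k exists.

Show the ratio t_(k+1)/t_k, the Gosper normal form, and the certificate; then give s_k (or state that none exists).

s_k = 2**k*(k - 3)*factorial(k + 2)

Step 1: r(k) = 2*(k + 3)*(k + 2*(k + 1)**2 - 8)/(2*k**2 + k - 9).
Take A(k)=2*k + 6, B(k)=1, C(k)=k**2 + k/2 - 9/2.
Solve (2*k + 6)·f(k+1) − (1)·f(k) = k**2 + k/2 - 9/2.
d = 1 from the (1,0,2) case.
Match coefficients ⇒ f(k) = (k - 3)/2.
Certificate R = B(k−1)f/C = (k - 3)/(2*k**2 + k - 9) gives s_k = 2**k*(k - 3)*factorial(k + 2).
Δs = 2**k*(2*k**2 + k - 9)*factorial(k + 2), as required.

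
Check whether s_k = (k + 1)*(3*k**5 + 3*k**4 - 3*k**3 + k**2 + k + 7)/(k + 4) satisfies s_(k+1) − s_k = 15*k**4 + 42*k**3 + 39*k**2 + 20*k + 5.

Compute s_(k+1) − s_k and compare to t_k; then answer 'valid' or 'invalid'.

Invalid: residual 3*(-12*k**5 - 99*k**4 - 210*k**3 - 175*k**2 - 84*k - 13)/(k**2 + 9*k + 20) ≠ 0.

s_(k+1) = (3*k**6 + 24*k**5 + 75*k**4 + 118*k**3 + 101*k**2 + 54*k + 24)/(k + 5)
s_(k+1) − s_k = (15*k**6 + 141*k**5 + 420*k**4 + 581*k**3 + 440*k**2 + 193*k + 61)/(k**2 + 9*k + 20)
(s_(k+1) − s_k) − t_k = 3*(-12*k**5 - 99*k**4 - 210*k**3 - 175*k**2 - 84*k - 13)/(k**2 + 9*k + 20)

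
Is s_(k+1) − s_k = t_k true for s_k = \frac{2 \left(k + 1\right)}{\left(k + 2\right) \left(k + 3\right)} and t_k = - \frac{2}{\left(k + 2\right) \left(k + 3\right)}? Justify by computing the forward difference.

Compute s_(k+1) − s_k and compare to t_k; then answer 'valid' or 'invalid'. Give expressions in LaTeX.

Invalid: residual \frac{8}{k^{3} + 9 k^{2} + 26 k + 24} ≠ 0.

s_(k+1) = 2*(k + 2)/((k + 3)*(k + 4))
s_(k+1) − s_k = -2*k/(k**3 + 9*k**2 + 26*k + 24)
(s_(k+1) − s_k) − t_k = 8/(k**3 + 9*k**2 + 26*k + 24)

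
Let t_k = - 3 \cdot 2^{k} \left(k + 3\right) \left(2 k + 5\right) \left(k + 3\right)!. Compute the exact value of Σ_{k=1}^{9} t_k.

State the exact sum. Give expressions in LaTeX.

Σ = -210423486873312

Compute t_(k+1)/t_k: get (k + 4)**2*(4*k + 14)/((k + 3)*(2*k + 5)).
Take A(k)=2*k + 8, B(k)=1, C(k)=k**2 + 11*k/2 + 15/2.
Key eq: (2*k + 8)·f(k+1) = (1)·f(k) + (k**2 + 11*k/2 + 15/2).
deg f ≤ 1 (via 1,0,2).
Solving with deg f ≤ 1: f(k) = (k + 1)/2.
So s_k = (B(k−1)f/C)·t_k = ((k + 1)/((k + 3)*(2*k + 5)))·t_k = -3*2**k*(k + 1)*factorial(k + 3).
Δs = -3*2**k*(k + 3)*(2*k + 5)*factorial(k + 3), as required.
Sum = s_(10) − s_(1); s_(10) = -210423486873600, s_(1) = -288 ⇒ -210423486873312.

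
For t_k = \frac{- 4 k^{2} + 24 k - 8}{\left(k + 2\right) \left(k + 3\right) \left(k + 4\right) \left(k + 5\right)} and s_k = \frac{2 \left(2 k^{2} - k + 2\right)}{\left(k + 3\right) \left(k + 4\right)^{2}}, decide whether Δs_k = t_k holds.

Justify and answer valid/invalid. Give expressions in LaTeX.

Invalid: residual \frac{4 \left(4 k^{3} + 5 k^{2} - 47 k + 26\right)}{k^{6} + 23 k^{5} + 217 k^{4} + 1073 k^{3} + 2926 k^{2} + 4160 k + 2400} ≠ 0.

s_(k+1) = 2*(-k + 2*(k + 1)**2 + 1)/((k + 4)*(k + 5)**2)
s_(k+1) − s_k = 4*(-k**3 + 3*k**2 + 31*k - 7)/(k**5 + 21*k**4 + 175*k**3 + 723*k**2 + 1480*k + 1200)
(s_(k+1) − s_k) − t_k = 4*(4*k**3 + 5*k**2 - 47*k + 26)/(k**6 + 23*k**5 + 217*k**4 + 1073*k**3 + 2926*k**2 + 4160*k + 2400)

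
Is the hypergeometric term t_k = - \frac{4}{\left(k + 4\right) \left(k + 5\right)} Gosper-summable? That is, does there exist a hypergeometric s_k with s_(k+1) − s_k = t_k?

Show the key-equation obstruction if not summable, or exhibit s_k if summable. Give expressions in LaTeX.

Yes. s_k = - \frac{k}{k + 4}.

t_(k+1)/t_k = (k + 4)/(k + 6).
Take A(k)=k + 4, B(k)=k + 6, C(k)=1.
Solve (k + 4)·f(k+1) − (k + 5)·f(k) = 1.
Bound: deg f ≤ 1.
Match coefficients ⇒ f(k) = k/4.
Get s_k = R·t_k = -k/(k + 4) with R(k) = B(k−1)f(k)/C(k) = k*(k + 5)/4.
Check: Δs_k = -4/(k**2 + 9*k + 20). ✓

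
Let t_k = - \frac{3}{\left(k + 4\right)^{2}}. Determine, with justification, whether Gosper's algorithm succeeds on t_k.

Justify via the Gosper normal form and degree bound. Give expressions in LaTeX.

t_(k+1)/t_k = (k + 4)**2/(k + 5)**2.
So A=k**2 + 8*k + 16 and B=k**2 + 10*k + 25, with C=1.
Key eq: (k**2 + 8*k + 16)·f(k+1) = (k**2 + 8*k + 16)·f(k) + (1).
Bound: deg f ≤ 0.
Write f(k) = c0. Then LHS − RHS = -1, requiring -1 = 0: contradictory. No certificate.

No — the linear system for f has no solution.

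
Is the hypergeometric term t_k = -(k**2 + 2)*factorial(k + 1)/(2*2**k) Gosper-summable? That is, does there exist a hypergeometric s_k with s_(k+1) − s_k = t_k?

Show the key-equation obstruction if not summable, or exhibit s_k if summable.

Compute t_(k+1)/t_k: get (k + 2)*((k + 1)**2 + 2)/(2*(k**2 + 2)).
A = k/2 + 1, B = 1, C = k**2 + 2.
f must satisfy (k/2 + 1)·f(k+1) − (1)·f(k) = k**2 + 2.
Degrees (1,0,2) ⇒ d ≤ 1.
Match coefficients ⇒ f(k) = 2*(k - 1).
R(k) = B(k−1)·f(k)/C(k) = 2*(k - 1)/(k**2 + 2); s_k = R·t_k = -(k - 1)*factorial(k + 1)/2**k.
Check: Δs_k = -(k**2 + 2)*factorial(k + 1)/(2*2**k). ✓

Yes. s_k = -(k - 1)*factorial(k + 1)/2**k.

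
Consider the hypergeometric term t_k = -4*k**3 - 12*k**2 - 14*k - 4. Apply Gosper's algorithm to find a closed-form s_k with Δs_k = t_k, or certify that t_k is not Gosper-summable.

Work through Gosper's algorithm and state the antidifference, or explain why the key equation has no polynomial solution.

Ratio r(k) = (2*k**3 + 12*k**2 + 25*k + 17)/(2*k**3 + 6*k**2 + 7*k + 2).
Take A(k)=1, B(k)=1, C(k)=k**3 + 3*k**2 + 7*k/2 + 1.
f must satisfy (1)·f(k+1) − (1)·f(k) = k**3 + 3*k**2 + 7*k/2 + 1.
Degrees (0,0,3) ⇒ d ≤ 4.
Solving with deg f ≤ 4: f(k) = k*(k**3 + 2*k**2 + 2*k - 1)/4.
So s_k = (B(k−1)f/C)·t_k = (k*(k**3 + 2*k**2 + 2*k - 1)/(2*(2*k**3 + 6*k**2 + 7*k + 2)))·t_k = k*(-k**3 - 2*k**2 - 2*k + 1).
s_(k+1) − s_k = -4*k**3 - 12*k**2 - 14*k - 4 = t_k.

s_k = k*(-k**3 - 2*k**2 - 2*k + 1)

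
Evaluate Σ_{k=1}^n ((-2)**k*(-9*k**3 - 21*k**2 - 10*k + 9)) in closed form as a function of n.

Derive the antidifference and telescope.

S(n) = -6*(-2)**n*n**3 - 20*(-2)**n*n**2 - 14*(-2)**n*n + 6*(-2)**n - 6

Compute t_(k+1)/t_k: get 2*(-9*k**3 - 48*k**2 - 79*k - 31)/(9*k**3 + 21*k**2 + 10*k - 9).
So A=-2 and B=1, with C=k**3 + 7*k**2/3 + 10*k/9 - 1.
Need (-2)·f(k+1) − (1)·f(k) = k**3 + 7*k**2/3 + 10*k/9 - 1.
From deg A=0, deg B=0, deg C=3: d=3.
Coefficient equations give f(k) = -(3*k**3 + k**2 - 4*k - 3)/9.
Certificate R = B(k−1)f/C = -(3*k**3 + k**2 - 4*k - 3)/(9*k**3 + 21*k**2 + 10*k - 9) gives s_k = (-2)**k*(3*k**3 + k**2 - 4*k - 3).
Check: Δs_k = (-2)**k*(-9*k**3 - 21*k**2 - 10*k + 9). ✓
Telescope: S(n) = s_(n+1) − s_(1) = (-2)**(n + 1)*(3*n**3 + 10*n**2 + 7*n - 3) − (6) = -6*(-2)**n*n**3 - 20*(-2)**n*n**2 - 14*(-2)**n*n + 6*(-2)**n - 6.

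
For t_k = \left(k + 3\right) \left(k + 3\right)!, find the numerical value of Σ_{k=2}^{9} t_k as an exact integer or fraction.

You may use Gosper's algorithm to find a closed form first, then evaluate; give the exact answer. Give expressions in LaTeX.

Compute t_(k+1)/t_k: get (k + 4)**2/(k + 3).
A = k + 4, B = 1, C = k + 3.
f must satisfy (k + 4)·f(k+1) − (1)·f(k) = k + 3.
d = 0 from the (1,0,1) case.
Solving with deg f ≤ 0: f(k) = 1.
Then R = B(k−1)f/C = 1/(k + 3), so s_k = R(k)·t_k = factorial(k + 3).
Check: Δs_k = (k + 3)*factorial(k + 3). ✓
Σ_(k=2)^(9) t_k = s_(10) − s_(2) = 6227020800 − (120) = 6227020680.

Σ = 6227020680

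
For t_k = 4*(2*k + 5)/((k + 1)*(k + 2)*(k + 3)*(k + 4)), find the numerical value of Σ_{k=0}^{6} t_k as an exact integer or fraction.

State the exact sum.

Compute t_(k+1)/t_k: get (k + 1)*(2*k + 7)/((k + 5)*(2*k + 5)).
Normal form (A,B,C) = (k + 1, k + 5, k + 5/2).
Solve (k + 1)·f(k+1) − (k + 4)·f(k) = k + 5/2.
Bound: deg f ≤ 3.
Match coefficients ⇒ f(k) = k*(k + 2)*(k + 4)/6.
So s_k = (B(k−1)f/C)·t_k = (k*(k + 2)*(k + 4)**2/(3*(2*k + 5)))·t_k = 4*k*(k + 4)/(3*(k**2 + 4*k + 3)).
s_(k+1) − s_k = 4*(2*k + 5)/(k**4 + 10*k**3 + 35*k**2 + 50*k + 24) = t_k.
Evaluate s at k=7 and k=0: 77/60 and 0; difference 77/60.

Σ = 77/60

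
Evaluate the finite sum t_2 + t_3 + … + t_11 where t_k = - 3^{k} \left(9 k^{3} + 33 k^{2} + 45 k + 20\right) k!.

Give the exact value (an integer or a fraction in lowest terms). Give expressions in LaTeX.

t_(k+1)/t_k = 3*(9*k**4 + 69*k**3 + 198*k**2 + 245*k + 107)/(9*k**3 + 33*k**2 + 45*k + 20).
Gosper form: A/B · C(k+1)/C(k) with A=3*k + 3, B=1, C=k**3 + 11*k**2/3 + 5*k + 20/9.
Set up (3*k + 3)·f(k+1) − (1)·f(k) − (k**3 + 11*k**2/3 + 5*k + 20/9) = 0.
deg f ≤ 2 (via 1,0,3).
A polynomial solution: f(k) = (3*k**2 + 3*k + 1)/9.
Get s_k = R·t_k = -3**k*(3*k**2 + 3*k + 1)*factorial(k) with R(k) = B(k−1)f(k)/C(k) = (3*k**2 + 3*k + 1)/(9*k**3 + 33*k**2 + 45*k + 20).
Verify: -3**k*(9*k**3 + 33*k**2 + 45*k + 20)*factorial(k) matches t_k.
Sum = s_(12) − s_(2); s_(12) = -119389150884326400, s_(2) = -342 ⇒ -119389150884326058.

Σ = -119389150884326058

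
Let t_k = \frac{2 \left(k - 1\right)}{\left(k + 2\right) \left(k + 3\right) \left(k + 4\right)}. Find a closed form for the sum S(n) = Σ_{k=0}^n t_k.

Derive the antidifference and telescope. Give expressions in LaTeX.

Compute t_(k+1)/t_k: get k*(k + 2)/((k - 1)*(k + 5)).
A = k + 2, B = k + 5, C = k - 1.
Solve (k + 2)·f(k+1) − (k + 4)·f(k) = k - 1.
From deg A=1, deg B=1, deg C=1: d=2.
Coefficient equations give f(k) = k*(k - 7)/12.
Get s_k = R·t_k = k*(k - 7)/(6*(k + 2)*(k + 3)) with R(k) = B(k−1)f(k)/C(k) = k*(k - 7)*(k + 4)/(12*(k - 1)).
Δs = 2*(k - 1)/(k**3 + 9*k**2 + 26*k + 24), as required.
Σ_(k=0)^n t_k = s_(n+1) − s_(0) = ((n**2 - 5*n - 6)/(6*(n**2 + 7*n + 12))) − (0), i.e. (n**2 - 5*n - 6)/(6*(n**2 + 7*n + 12)).

S(n) = \frac{n^{2} - 5 n - 6}{6 \left(n^{2} + 7 n + 12\right)}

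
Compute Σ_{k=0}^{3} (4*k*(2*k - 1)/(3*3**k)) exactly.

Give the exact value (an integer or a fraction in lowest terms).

Σ = 56/27

Step 1: r(k) = (k + 1)*(2*k + 1)/(3*k*(2*k - 1)).
So A=1/3 and B=1, with C=k**2 - k/2.
f must satisfy (1/3)·f(k+1) − (1)·f(k) = k**2 - k/2.
Degrees (0,0,2) ⇒ d ≤ 2.
Match coefficients ⇒ f(k) = -3*(4*k**2 + 2*k + 3)/8.
So s_k = (B(k−1)f/C)·t_k = (-3*(4*k**2 + 2*k + 3)/(4*k*(2*k - 1)))·t_k = -(4*k**2 + 2*k + 3)/3**k.
Δs = 4*k*(2*k - 1)/(3*3**k), as required.
Telescoping: Σ = s_(4) − s_(0) = -25/27 − (-3) = 56/27.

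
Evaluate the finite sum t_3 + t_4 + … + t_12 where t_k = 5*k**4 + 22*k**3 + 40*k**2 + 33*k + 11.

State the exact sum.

Σ = 465500

Compute t_(k+1)/t_k: get (5*k**4 + 42*k**3 + 136*k**2 + 199*k + 111)/(5*k**4 + 22*k**3 + 40*k**2 + 33*k + 11).
Gosper form: A/B · C(k+1)/C(k) with A=1, B=1, C=k**4 + 22*k**3/5 + 8*k**2 + 33*k/5 + 11/5.
Need (1)·f(k+1) − (1)·f(k) = k**4 + 22*k**3/5 + 8*k**2 + 33*k/5 + 11/5.
Degrees (0,0,4) ⇒ d ≤ 5.
Solving with deg f ≤ 5: f(k) = k*(k**4 + 3*k**3 + 4*k**2 + 2*k + 1)/5.
R(k) = B(k−1)·f(k)/C(k) = k*(k**4 + 3*k**3 + 4*k**2 + 2*k + 1)/(5*k**4 + 22*k**3 + 40*k**2 + 33*k + 11); s_k = R·t_k = k*(k**4 + 3*k**3 + 4*k**2 + 2*k + 1).
Verify: 5*k**4 + 22*k**3 + 40*k**2 + 33*k + 11 matches t_k.
Telescoping: Σ = s_(13) − s_(3) = 466115 − (615) = 465500.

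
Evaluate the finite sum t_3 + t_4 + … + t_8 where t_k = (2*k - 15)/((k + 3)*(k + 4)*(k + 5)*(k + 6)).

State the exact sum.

Σ = -23/4368

r(k) = (k + 3)*(2*k - 13)/((k + 7)*(2*k - 15)) after simplifying.
Factor: A=k + 3; B=k + 7; C=k - 15/2.
Key eq: (k + 3)·f(k+1) = (k + 6)·f(k) + (k - 15/2).
deg f ≤ 3 (via 1,1,1).
Solve for f: f(k) = -k*(k**2 + 12*k + 62)/30 (degree 3 ≤ 3).
R(k) = B(k−1)·f(k)/C(k) = -k*(k + 6)*(k**2 + 12*k + 62)/(15*(2*k - 15)); s_k = R·t_k = k*(-k**2 - 12*k - 62)/(15*(k + 3)*(k + 4)*(k + 5)).
s_(k+1) − s_k = (2*k - 15)/(k**4 + 18*k**3 + 119*k**2 + 342*k + 360) = t_k.
Evaluate s at k=9 and k=3: -251/3640 and -107/1680; difference -23/4368.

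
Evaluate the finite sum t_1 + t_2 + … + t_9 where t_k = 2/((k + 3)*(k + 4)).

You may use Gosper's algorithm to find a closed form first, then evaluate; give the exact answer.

Σ = 9/26

The ratio is (k + 3)/(k + 5).
So A=k + 3 and B=k + 5, with C=1.
Set up (k + 3)·f(k+1) − (k + 4)·f(k) − (1) = 0.
Bound: deg f ≤ 1.
Solving with deg f ≤ 1: f(k) = k/3.
Then R = B(k−1)f/C = k*(k + 4)/3, so s_k = R(k)·t_k = 2*k/(3*(k + 3)).
Verify: 2/(k**2 + 7*k + 12) matches t_k.
Sum = s_(10) − s_(1); s_(10) = 20/39, s_(1) = 1/6 ⇒ 9/26.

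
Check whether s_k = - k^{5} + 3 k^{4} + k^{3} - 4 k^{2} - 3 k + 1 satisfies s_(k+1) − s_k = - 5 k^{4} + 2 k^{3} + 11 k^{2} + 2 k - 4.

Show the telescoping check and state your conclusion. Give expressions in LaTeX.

s_(k+1) = -k**5 - 2*k**4 + 3*k**3 + 7*k**2 - k - 3
s_(k+1) − s_k = -5*k**4 + 2*k**3 + 11*k**2 + 2*k - 4
(s_(k+1) − s_k) − t_k = 0

valid; difference matches t_k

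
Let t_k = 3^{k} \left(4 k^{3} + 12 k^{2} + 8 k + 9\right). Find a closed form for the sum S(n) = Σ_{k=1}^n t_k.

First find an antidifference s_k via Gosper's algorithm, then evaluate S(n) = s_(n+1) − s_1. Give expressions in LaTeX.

S(n) = 6 \cdot 3^{n} n^{3} + 9 \cdot 3^{n} n^{2} + 12 \cdot 3^{n} n + 9 \cdot 3^{n} - 9

Compute t_(k+1)/t_k: get 3*(4*k**3 + 24*k**2 + 44*k + 33)/(4*k**3 + 12*k**2 + 8*k + 9).
Gosper form: A/B · C(k+1)/C(k) with A=3, B=1, C=k**3 + 3*k**2 + 2*k + 9/4.
Solve (3)·f(k+1) − (1)·f(k) = k**3 + 3*k**2 + 2*k + 9/4.
d = 3 from the (0,0,3) case.
Solve for f: f(k) = k*(2*k**2 - 3*k + 4)/4 (degree 3 ≤ 3).
So s_k = (B(k−1)f/C)·t_k = (k*(2*k**2 - 3*k + 4)/(4*k**3 + 12*k**2 + 8*k + 9))·t_k = 3**k*k*(2*k**2 - 3*k + 4).
Verify: 3**k*(4*k**3 + 12*k**2 + 8*k + 9) matches t_k.
Σ_(k=1)^n t_k = s_(n+1) − s_(1) = (3**(n + 1)*(2*n**3 + 3*n**2 + 4*n + 3)) − (9), i.e. 6*3**n*n**3 + 9*3**n*n**2 + 12*3**n*n + 9*3**n - 9.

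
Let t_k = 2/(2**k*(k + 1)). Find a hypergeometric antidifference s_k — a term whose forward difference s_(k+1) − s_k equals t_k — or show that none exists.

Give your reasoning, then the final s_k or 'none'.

Step 1: r(k) = (k + 1)/(2*(k + 2)).
So A=k/2 + 1/2 and B=k + 2, with C=1.
Solve (k/2 + 1/2)·f(k+1) − (k + 1)·f(k) = 1.
d = -1 from the (1,1,0) case.
d = -1 < 0 ⇒ no nonzero polynomial f; not summable.

not Gosper-summable; s_k does not exist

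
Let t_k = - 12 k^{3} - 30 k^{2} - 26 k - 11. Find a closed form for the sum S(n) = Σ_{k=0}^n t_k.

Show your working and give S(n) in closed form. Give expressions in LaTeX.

t_(k+1)/t_k = (12*k**3 + 66*k**2 + 122*k + 79)/(12*k**3 + 30*k**2 + 26*k + 11).
So A=1 and B=1, with C=k**3 + 5*k**2/2 + 13*k/6 + 11/12.
Key eq: (1)·f(k+1) = (1)·f(k) + (k**3 + 5*k**2/2 + 13*k/6 + 11/12).
From deg A=0, deg B=0, deg C=3: d=4.
Match coefficients ⇒ f(k) = k*(3*k**3 + 4*k**2 + k + 3)/12.
Get s_k = R·t_k = k*(-3*k**3 - 4*k**2 - k - 3) with R(k) = B(k−1)f(k)/C(k) = k*(3*k**3 + 4*k**2 + k + 3)/(12*k**3 + 30*k**2 + 26*k + 11).
Check: Δs_k = -12*k**3 - 30*k**2 - 26*k - 11. ✓
s_(n+1) = -3*n**4 - 16*n**3 - 31*n**2 - 29*n - 11 and s_(0) = 0, so S(n) = -3*n**4 - 16*n**3 - 31*n**2 - 29*n - 11.

S(n) = - 3 n^{4} - 16 n^{3} - 31 n^{2} - 29 n - 11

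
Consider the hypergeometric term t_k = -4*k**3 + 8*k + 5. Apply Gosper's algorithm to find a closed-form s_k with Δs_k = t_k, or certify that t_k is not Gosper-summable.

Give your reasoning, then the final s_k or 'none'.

s_k = k*(-k**3 + 2*k**2 + 3*k + 1)

Step 1: r(k) = (8*k - 4*(k + 1)**3 + 13)/(-4*k**3 + 8*k + 5).
Normal form (A,B,C) = (1, 1, k**3 - 2*k - 5/4).
Solve (1)·f(k+1) − (1)·f(k) = k**3 - 2*k - 5/4.
From deg A=0, deg B=0, deg C=3: d=4.
Coefficient equations give f(k) = k*(k**3 - 2*k**2 - 3*k - 1)/4.
R(k) = B(k−1)·f(k)/C(k) = k*(k**3 - 2*k**2 - 3*k - 1)/(4*k**3 - 8*k - 5); s_k = R·t_k = k*(-k**3 + 2*k**2 + 3*k + 1).
Verify: -4*k**3 + 8*k + 5 matches t_k.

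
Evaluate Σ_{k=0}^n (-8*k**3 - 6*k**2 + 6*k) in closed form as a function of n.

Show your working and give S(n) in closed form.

S(n) = 2*n*(-n**3 - 3*n**2 - n + 1)

The ratio is (4*k**3 + 15*k**2 + 15*k + 4)/(k*(4*k**2 + 3*k - 3)).
Normal form (A,B,C) = (1, 1, k**3 + 3*k**2/4 - 3*k/4).
Solve (1)·f(k+1) − (1)·f(k) = k**3 + 3*k**2/4 - 3*k/4.
From deg A=0, deg B=0, deg C=3: d=4.
A polynomial solution: f(k) = k*(k - 1)*(k**2 - 2)/4.
Certificate R = B(k−1)f/C = (k - 1)*(k**2 - 2)/(4*k**2 + 3*k - 3) gives s_k = 2*k*(-k**3 + k**2 + 2*k - 2).
Check: Δs_k = 2*k*(-4*k**2 - 3*k + 3). ✓
Telescope: S(n) = s_(n+1) − s_(0) = 2*n*(-n**3 - 3*n**2 - n + 1) − (0) = 2*n*(-n**3 - 3*n**2 - n + 1).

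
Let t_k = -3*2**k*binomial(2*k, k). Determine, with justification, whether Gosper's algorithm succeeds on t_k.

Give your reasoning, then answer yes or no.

Ratio r(k) = 4*(2*k + 1)/(k + 1).
So A=8*k + 4 and B=k + 1, with C=1.
Key eq: (8*k + 4)·f(k+1) = (k)·f(k) + (1).
d = -1 from the (1,1,0) case.
Bound -1 < 0, so the key equation has no polynomial solution.

No — key equation has no polynomial f.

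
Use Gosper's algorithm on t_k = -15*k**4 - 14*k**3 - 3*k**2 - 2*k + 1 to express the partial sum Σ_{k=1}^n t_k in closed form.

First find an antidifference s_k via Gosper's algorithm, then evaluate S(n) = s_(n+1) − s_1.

S(n) = n**2*(-3*n**3 - 11*n**2 - 13*n - 6)

Compute t_(k+1)/t_k: get (15*k**4 + 74*k**3 + 135*k**2 + 110*k + 33)/(15*k**4 + 14*k**3 + 3*k**2 + 2*k - 1).
Take A(k)=1, B(k)=1, C(k)=k**4 + 14*k**3/15 + k**2/5 + 2*k/15 - 1/15.
Solve (1)·f(k+1) − (1)·f(k) = k**4 + 14*k**3/15 + k**2/5 + 2*k/15 - 1/15.
From deg A=0, deg B=0, deg C=4: d=5.
Solving with deg f ≤ 5: f(k) = k*(3*k**4 - 4*k**3 - k**2 + 3*k - 2)/15.
Certificate R = B(k−1)f/C = k*(3*k**4 - 4*k**3 - k**2 + 3*k - 2)/(15*k**4 + 14*k**3 + 3*k**2 + 2*k - 1) gives s_k = k*(-3*k**4 + 4*k**3 + k**2 - 3*k + 2).
Check: Δs_k = -15*k**4 - 14*k**3 - 3*k**2 - 2*k + 1. ✓
Telescope: S(n) = s_(n+1) − s_(1) = -3*n**5 - 11*n**4 - 13*n**3 - 6*n**2 + 1 − (1) = n**2*(-3*n**3 - 11*n**2 - 13*n - 6).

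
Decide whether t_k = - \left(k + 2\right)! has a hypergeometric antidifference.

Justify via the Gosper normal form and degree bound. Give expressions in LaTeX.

No — key equation has no polynomial f.

r(k) = k + 3 after simplifying.
Take A(k)=k + 3, B(k)=1, C(k)=1.
Set up (k + 3)·f(k+1) − (1)·f(k) − (1) = 0.
Degrees (1,0,0) ⇒ d ≤ -1.
deg f ≤ -1 is impossible — no certificate.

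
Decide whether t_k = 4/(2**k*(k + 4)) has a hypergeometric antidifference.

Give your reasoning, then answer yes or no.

No — t_k has no hypergeometric antidifference.

Ratio r(k) = (k + 4)/(2*(k + 5)).
Gosper form: A/B · C(k+1)/C(k) with A=k/2 + 2, B=k + 5, C=1.
Solve (k/2 + 2)·f(k+1) − (k + 4)·f(k) = 1.
From deg A=1, deg B=1, deg C=0: d=-1.
Negative degree bound (-1): no f exists, t_k not Gosper-summable.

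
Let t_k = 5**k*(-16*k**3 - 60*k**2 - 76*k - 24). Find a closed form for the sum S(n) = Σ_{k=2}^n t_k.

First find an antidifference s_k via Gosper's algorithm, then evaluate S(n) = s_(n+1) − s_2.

S(n) = -20*5**n*n**3 - 60*5**n*n**2 - 80*5**n*n - 20*5**n + 900

t_(k+1)/t_k = 5*(4*k**3 + 27*k**2 + 61*k + 44)/(4*k**3 + 15*k**2 + 19*k + 6).
Factor: A=5; B=1; C=k**3 + 15*k**2/4 + 19*k/4 + 3/2.
Need (5)·f(k+1) − (1)·f(k) = k**3 + 15*k**2/4 + 19*k/4 + 3/2.
d = 3 from the (0,0,3) case.
Match coefficients ⇒ f(k) = (k**3 + k - 1)/4.
So s_k = (B(k−1)f/C)·t_k = ((k**3 + k - 1)/(4*k**3 + 15*k**2 + 19*k + 6))·t_k = 4*5**k*(-k**3 - k + 1).
s_(k+1) − s_k = 4*5**k*(k**3 - 4*k - 5*(k + 1)**3 - 1) = t_k.
Σ_(k=2)^n t_k = s_(n+1) − s_(2) = (20*5**n*(-n**3 - 3*n**2 - 4*n - 1)) − (-900), i.e. -20*5**n*n**3 - 60*5**n*n**2 - 80*5**n*n - 20*5**n + 900.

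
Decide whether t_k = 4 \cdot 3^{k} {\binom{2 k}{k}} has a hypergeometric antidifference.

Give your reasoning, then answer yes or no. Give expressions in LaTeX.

The ratio is 6*(2*k + 1)/(k + 1).
Take A(k)=12*k + 6, B(k)=k + 1, C(k)=1.
Need (12*k + 6)·f(k+1) − (k)·f(k) = 1.
Degrees (1,1,0) ⇒ d ≤ -1.
Bound -1 < 0, so the key equation has no polynomial solution.

No; the degree bound rules out any f.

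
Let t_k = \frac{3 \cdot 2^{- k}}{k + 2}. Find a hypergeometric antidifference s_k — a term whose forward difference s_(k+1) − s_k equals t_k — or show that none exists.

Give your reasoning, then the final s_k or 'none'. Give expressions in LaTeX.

no hypergeometric antidifference exists

Step 1: r(k) = (k + 2)/(2*(k + 3)).
Factor: A=k/2 + 1; B=k + 3; C=1.
Key eq: (k/2 + 1)·f(k+1) = (k + 2)·f(k) + (1).
Degrees (1,1,0) ⇒ d ≤ -1.
deg f ≤ -1 is impossible — no certificate.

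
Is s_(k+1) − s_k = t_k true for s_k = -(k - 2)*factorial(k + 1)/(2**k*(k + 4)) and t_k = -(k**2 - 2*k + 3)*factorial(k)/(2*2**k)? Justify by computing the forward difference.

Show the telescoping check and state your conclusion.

s_(k+1) = -(k - 1)*factorial(k + 2)/(2*2**k*(k + 5))
s_(k+1) − s_k = -(k**3 + 3*k**2 - 4*k + 12)*factorial(k + 1)/(2*2**k*(k + 4)*(k + 5))
(s_(k+1) − s_k) − t_k = 3*(k**3 + 2*k**2 - 7*k + 16)*factorial(k)/(2*2**k*(k + 4)*(k + 5))

Invalid: residual 3*(k**3 + 2*k**2 - 7*k + 16)*factorial(k)/(2*2**k*(k + 4)*(k + 5)) ≠ 0.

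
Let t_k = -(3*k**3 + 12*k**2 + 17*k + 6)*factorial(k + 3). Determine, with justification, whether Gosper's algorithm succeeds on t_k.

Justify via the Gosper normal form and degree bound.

Step 1: r(k) = (3*k**4 + 33*k**3 + 134*k**2 + 238*k + 152)/(3*k**3 + 12*k**2 + 17*k + 6).
Normal form (A,B,C) = (k + 4, 1, k**3 + 4*k**2 + 17*k/3 + 2).
f must satisfy (k + 4)·f(k+1) − (1)·f(k) = k**3 + 4*k**2 + 17*k/3 + 2.
From deg A=1, deg B=0, deg C=3: d=2.
Solve for f: f(k) = (3*k**2 - 3*k + 2)/3 (degree 2 ≤ 2).
So s_k = (B(k−1)f/C)·t_k = ((3*k**2 - 3*k + 2)/(3*k**3 + 12*k**2 + 17*k + 6))·t_k = -(3*k**2 - 3*k + 2)*factorial(k + 3).
Δs = -(3*k**3 + 12*k**2 + 17*k + 6)*factorial(k + 3), as required.

Yes. s_k = -(3*k**2 - 3*k + 2)*factorial(k + 3).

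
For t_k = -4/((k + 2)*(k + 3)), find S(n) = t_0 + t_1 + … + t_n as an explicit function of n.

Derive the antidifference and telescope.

S(n) = 2*(-n - 1)/(n + 3)

r(k) = (k + 2)/(k + 4) after simplifying.
So A=k + 2 and B=k + 4, with C=1.
Key eq: (k + 2)·f(k+1) = (k + 3)·f(k) + (1).
Bound: deg f ≤ 1.
Match coefficients ⇒ f(k) = k/2.
Get s_k = R·t_k = -2*k/(k + 2) with R(k) = B(k−1)f(k)/C(k) = k*(k + 3)/2.
s_(k+1) − s_k = -4/(k**2 + 5*k + 6) = t_k.
Evaluate: s_(n+1) = 2*(-n - 1)/(n + 3); subtract s_(0) = 0 ⇒ S(n) = 2*(-n - 1)/(n + 3).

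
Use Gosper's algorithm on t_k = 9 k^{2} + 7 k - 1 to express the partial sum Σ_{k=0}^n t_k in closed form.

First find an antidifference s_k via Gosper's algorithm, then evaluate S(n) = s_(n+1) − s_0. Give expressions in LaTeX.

S(n) = 3 n^{3} + 8 n^{2} + 4 n - 1

r(k) = (9*k**2 + 25*k + 15)/(9*k**2 + 7*k - 1) after simplifying.
A = 1, B = 1, C = k**2 + 7*k/9 - 1/9.
Key eq: (1)·f(k+1) = (1)·f(k) + (k**2 + 7*k/9 - 1/9).
Degrees (0,0,2) ⇒ d ≤ 3.
A polynomial solution: f(k) = k*(3*k**2 - k - 3)/9.
So s_k = (B(k−1)f/C)·t_k = (k*(3*k**2 - k - 3)/(9*k**2 + 7*k - 1))·t_k = k*(3*k**2 - k - 3).
Δs = 9*k**2 + 7*k - 1, as required.
Evaluate: s_(n+1) = 3*n**3 + 8*n**2 + 4*n - 1; subtract s_(0) = 0 ⇒ S(n) = 3*n**3 + 8*n**2 + 4*n - 1.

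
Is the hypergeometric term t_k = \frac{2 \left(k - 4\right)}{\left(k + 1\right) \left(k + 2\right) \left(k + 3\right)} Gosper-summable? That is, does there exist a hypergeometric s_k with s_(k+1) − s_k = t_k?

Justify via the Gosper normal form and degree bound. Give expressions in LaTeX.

Yes. s_k = \frac{k \left(- 3 k - 13\right)}{2 \left(k + 1\right) \left(k + 2\right)}.

Ratio r(k) = (k - 3)*(k + 1)/((k - 4)*(k + 4)).
A = k + 1, B = k + 4, C = k - 4.
Set up (k + 1)·f(k+1) − (k + 3)·f(k) − (k - 4) = 0.
d = 2 from the (1,1,1) case.
Solve for f: f(k) = -k*(3*k + 13)/4 (degree 2 ≤ 2).
Then R = B(k−1)f/C = -k*(k + 3)*(3*k + 13)/(4*(k - 4)), so s_k = R(k)·t_k = k*(-3*k - 13)/(2*(k + 1)*(k + 2)).
s_(k+1) − s_k = 2*(k - 4)/(k**3 + 6*k**2 + 11*k + 6) = t_k.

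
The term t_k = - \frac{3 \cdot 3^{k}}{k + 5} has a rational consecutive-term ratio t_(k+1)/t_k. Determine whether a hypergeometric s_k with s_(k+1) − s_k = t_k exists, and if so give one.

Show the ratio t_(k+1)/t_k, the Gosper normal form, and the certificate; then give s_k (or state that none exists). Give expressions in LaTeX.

t_(k+1)/t_k = 3*(k + 5)/(k + 6).
Normal form (A,B,C) = (3*k + 15, k + 6, 1).
f must satisfy (3*k + 15)·f(k+1) − (k + 5)·f(k) = 1.
Bound: deg f ≤ -1.
deg f ≤ -1 is impossible — no certificate.

none — t_k is not Gosper-summable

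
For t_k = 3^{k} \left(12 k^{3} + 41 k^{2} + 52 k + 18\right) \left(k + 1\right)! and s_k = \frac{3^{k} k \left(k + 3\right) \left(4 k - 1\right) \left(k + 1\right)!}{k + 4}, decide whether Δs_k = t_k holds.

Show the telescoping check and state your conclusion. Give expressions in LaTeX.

s_(k+1) = 3**(k + 1)*(k + 1)*(k + 4)*(4*k + 3)*factorial(k + 2)/(k + 5)
s_(k+1) − s_k = 3**k*(12*k**5 + 137*k**4 + 572*k**3 + 1094*k**2 + 975*k + 288)*factorial(k + 1)/((k + 4)*(k + 5))
(s_(k+1) − s_k) − t_k = -3**k*(12*k**4 + 89*k**3 + 212*k**2 + 227*k + 72)*factorial(k + 1)/((k + 4)*(k + 5))

Invalid: residual - \frac{3^{k} \left(12 k^{4} + 89 k^{3} + 212 k^{2} + 227 k + 72\right) \left(k + 1\right)!}{\left(k + 4\right) \left(k + 5\right)} ≠ 0.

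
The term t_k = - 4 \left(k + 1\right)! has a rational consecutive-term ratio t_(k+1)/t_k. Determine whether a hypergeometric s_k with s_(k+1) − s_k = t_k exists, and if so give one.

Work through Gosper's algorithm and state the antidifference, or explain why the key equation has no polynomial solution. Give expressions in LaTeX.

none (Gosper's algorithm certifies no s_k)

Step 1: r(k) = k + 2.
Factor: A=k + 2; B=1; C=1.
f must satisfy (k + 2)·f(k+1) − (1)·f(k) = 1.
deg f ≤ -1 (via 1,0,0).
deg f ≤ -1 is impossible — no certificate.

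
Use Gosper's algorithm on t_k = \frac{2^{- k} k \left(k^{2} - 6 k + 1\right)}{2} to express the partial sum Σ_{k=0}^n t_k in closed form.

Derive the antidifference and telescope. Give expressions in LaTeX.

Step 1: r(k) = (k**3 - 3*k**2 - 8*k - 4)/(2*k*(k**2 - 6*k + 1)).
Gosper form: A/B · C(k+1)/C(k) with A=1/2, B=1, C=k**3 - 6*k**2 + k.
f must satisfy (1/2)·f(k+1) − (1)·f(k) = k**3 - 6*k**2 + k.
Degrees (0,0,3) ⇒ d ≤ 3.
Solving with deg f ≤ 3: f(k) = -2*(k**3 - 3*k**2 - 2*k - 4).
So s_k = (B(k−1)f/C)·t_k = (-2*(k**3 - 3*k**2 - 2*k - 4)/(k*(k**2 - 6*k + 1)))·t_k = (-k**3 + 3*k**2 + 2*k + 4)/2**k.
Verify: k*(k**2 - 6*k + 1)/(2*2**k) matches t_k.
Telescope: S(n) = s_(n+1) − s_(0) = 2**(-n - 1)*(-n**3 + 5*n + 8) − (4) = 2**(-n - 1)*(-2**(n + 3) - n**3 + 5*n + 8).

S(n) = 2^{- n - 1} \left(- 2^{n + 3} - n^{3} + 5 n + 8\right)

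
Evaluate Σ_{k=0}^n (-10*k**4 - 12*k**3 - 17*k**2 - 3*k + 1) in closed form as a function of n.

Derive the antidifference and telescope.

S(n) = -2*n**5 - 8*n**4 - 15*n**3 - 13*n**2 - 3*n + 1

The ratio is (10*k**4 + 52*k**3 + 113*k**2 + 113*k + 41)/(10*k**4 + 12*k**3 + 17*k**2 + 3*k - 1).
Normal form (A,B,C) = (1, 1, k**4 + 6*k**3/5 + 17*k**2/10 + 3*k/10 - 1/10).
Key eq: (1)·f(k+1) = (1)·f(k) + (k**4 + 6*k**3/5 + 17*k**2/10 + 3*k/10 - 1/10).
deg f ≤ 5 (via 0,0,4).
Coefficient equations give f(k) = k**2*(2*k**3 - 2*k**2 + 3*k - 4)/10.
So s_k = (B(k−1)f/C)·t_k = (k**2*(2*k**3 - 2*k**2 + 3*k - 4)/(10*k**4 + 12*k**3 + 17*k**2 + 3*k - 1))·t_k = k**2*(-2*k**3 + 2*k**2 - 3*k + 4).
Check: Δs_k = -10*k**4 - 12*k**3 - 17*k**2 - 3*k + 1. ✓
s_(n+1) = -2*n**5 - 8*n**4 - 15*n**3 - 13*n**2 - 3*n + 1 and s_(0) = 0, so S(n) = -2*n**5 - 8*n**4 - 15*n**3 - 13*n**2 - 3*n + 1.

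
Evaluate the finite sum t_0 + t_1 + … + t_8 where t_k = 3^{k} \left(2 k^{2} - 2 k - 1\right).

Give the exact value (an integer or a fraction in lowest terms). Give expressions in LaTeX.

Σ = 964463

Compute t_(k+1)/t_k: get 3*(2*k**2 + 2*k - 1)/(2*k**2 - 2*k - 1).
Factor: A=3; B=1; C=k**2 - k - 1/2.
Set up (3)·f(k+1) − (1)·f(k) − (k**2 - k - 1/2) = 0.
d = 2 from the (0,0,2) case.
Solving with deg f ≤ 2: f(k) = (k - 2)**2/2.
So s_k = (B(k−1)f/C)·t_k = ((k - 2)**2/(2*k**2 - 2*k - 1))·t_k = 3**k*(k**2 - 4*k + 4).
Δs = 3**k*(2*k**2 - 2*k - 1), as required.
Evaluate s at k=9 and k=0: 964467 and 4; difference 964463.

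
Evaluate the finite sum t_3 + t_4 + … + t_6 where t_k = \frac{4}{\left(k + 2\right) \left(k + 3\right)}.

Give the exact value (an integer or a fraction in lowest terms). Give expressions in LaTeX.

Σ = 16/45

t_(k+1)/t_k = (k + 2)/(k + 4).
So A=k + 2 and B=k + 4, with C=1.
Set up (k + 2)·f(k+1) − (k + 3)·f(k) − (1) = 0.
From deg A=1, deg B=1, deg C=0: d=1.
Coefficient equations give f(k) = k/2.
So s_k = (B(k−1)f/C)·t_k = (k*(k + 3)/2)·t_k = 2*k/(k + 2).
Check: Δs_k = 4/(k**2 + 5*k + 6). ✓
Telescoping: Σ = s_(7) − s_(3) = 14/9 − (6/5) = 16/45.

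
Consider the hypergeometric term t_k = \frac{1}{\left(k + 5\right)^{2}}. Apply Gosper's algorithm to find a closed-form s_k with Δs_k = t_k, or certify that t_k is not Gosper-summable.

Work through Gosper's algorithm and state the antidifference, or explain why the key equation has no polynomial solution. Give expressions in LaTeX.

none — t_k is not Gosper-summable

Compute t_(k+1)/t_k: get (k + 5)**2/(k + 6)**2.
A = k**2 + 10*k + 25, B = k**2 + 12*k + 36, C = 1.
Need (k**2 + 10*k + 25)·f(k+1) − (k**2 + 10*k + 25)·f(k) = 1.
From deg A=2, deg B=2, deg C=0: d=0.
Generic f = c0 gives residual -1; -1 = 0 cannot hold, so t_k is not Gosper-summable.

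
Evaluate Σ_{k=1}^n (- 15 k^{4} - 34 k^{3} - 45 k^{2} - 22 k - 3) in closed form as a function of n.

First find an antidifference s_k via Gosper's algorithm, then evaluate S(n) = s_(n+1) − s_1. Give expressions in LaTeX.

S(n) = n \left(- 3 n^{4} - 16 n^{3} - 37 n^{2} - 42 n - 21\right)

Ratio r(k) = (15*k**4 + 94*k**3 + 237*k**2 + 274*k + 119)/(15*k**4 + 34*k**3 + 45*k**2 + 22*k + 3).
Take A(k)=1, B(k)=1, C(k)=k**4 + 34*k**3/15 + 3*k**2 + 22*k/15 + 1/5.
Need (1)·f(k+1) − (1)·f(k) = k**4 + 34*k**3/15 + 3*k**2 + 22*k/15 + 1/5.
deg f ≤ 5 (via 0,0,4).
Solve for f: f(k) = k*(3*k**4 + k**3 + 3*k**2 - 3*k - 1)/15 (degree 5 ≤ 5).
Get s_k = R·t_k = k*(-3*k**4 - k**3 - 3*k**2 + 3*k + 1) with R(k) = B(k−1)f(k)/C(k) = k*(3*k**4 + k**3 + 3*k**2 - 3*k - 1)/(15*k**4 + 34*k**3 + 45*k**2 + 22*k + 3).
Verify: -15*k**4 - 34*k**3 - 45*k**2 - 22*k - 3 matches t_k.
Σ_(k=1)^n t_k = s_(n+1) − s_(1) = (-3*n**5 - 16*n**4 - 37*n**3 - 42*n**2 - 21*n - 3) − (-3), i.e. n*(-3*n**4 - 16*n**3 - 37*n**2 - 42*n - 21).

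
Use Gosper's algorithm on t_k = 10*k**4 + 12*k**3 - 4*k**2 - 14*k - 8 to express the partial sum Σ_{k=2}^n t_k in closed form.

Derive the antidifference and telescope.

S(n) = 2*n**5 + 8*n**4 + 8*n**3 - 6*n**2 - 16*n + 4

t_(k+1)/t_k = (5*k**4 + 26*k**3 + 46*k**2 + 27*k - 2)/(5*k**4 + 6*k**3 - 2*k**2 - 7*k - 4).
A = 1, B = 1, C = k**4 + 6*k**3/5 - 2*k**2/5 - 7*k/5 - 4/5.
Key eq: (1)·f(k+1) = (1)·f(k) + (k**4 + 6*k**3/5 - 2*k**2/5 - 7*k/5 - 4/5).
From deg A=0, deg B=0, deg C=4: d=5.
Solve for f: f(k) = k*(k + 1)*(k**3 - 2*k**2 - 1)/5 (degree 5 ≤ 5).
Certificate R = B(k−1)f/C = k*(k**3 - 2*k**2 - 1)/(5*k**3 + k**2 - 3*k - 4) gives s_k = 2*k*(k**4 - k**3 - 2*k**2 - k - 1).
Check: Δs_k = 10*k**4 + 12*k**3 - 4*k**2 - 14*k - 8. ✓
Σ_(k=2)^n t_k = s_(n+1) − s_(2) = (2*n**5 + 8*n**4 + 8*n**3 - 6*n**2 - 16*n - 8) − (-12), i.e. 2*n**5 + 8*n**4 + 8*n**3 - 6*n**2 - 16*n + 4.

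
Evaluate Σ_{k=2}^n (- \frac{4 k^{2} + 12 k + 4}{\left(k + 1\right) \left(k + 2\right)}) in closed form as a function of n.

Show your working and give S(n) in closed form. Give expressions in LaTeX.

S(n) = \frac{4 \left(- 3 n^{2} - 2 n + 5\right)}{3 \left(n + 2\right)}

t_(k+1)/t_k = (k + 1)*(3*k + (k + 1)**2 + 4)/((k + 3)*(k**2 + 3*k + 1)).
So A=k + 1 and B=k + 3, with C=k**2 + 3*k + 1.
Set up (k + 1)·f(k+1) − (k + 2)·f(k) − (k**2 + 3*k + 1) = 0.
deg f ≤ 2 (via 1,1,2).
Solve for f: f(k) = k**2 (degree 2 ≤ 2).
Then R = B(k−1)f/C = k**2*(k + 2)/(k**2 + 3*k + 1), so s_k = R(k)·t_k = -4*k**2/(k + 1).
Verify: 4*(-k**2 - 3*k - 1)/(k**2 + 3*k + 2) matches t_k.
Telescope: S(n) = s_(n+1) − s_(2) = 4*(-n**2 - 2*n - 1)/(n + 2) − (-16/3) = 4*(-3*n**2 - 2*n + 5)/(3*(n + 2)).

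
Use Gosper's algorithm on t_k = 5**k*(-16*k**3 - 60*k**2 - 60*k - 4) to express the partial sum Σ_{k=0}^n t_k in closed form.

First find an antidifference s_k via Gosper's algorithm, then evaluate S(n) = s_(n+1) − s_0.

Compute t_(k+1)/t_k: get 5*(4*k**3 + 27*k**2 + 57*k + 35)/(4*k**3 + 15*k**2 + 15*k + 1).
So A=5 and B=1, with C=k**3 + 15*k**2/4 + 15*k/4 + 1/4.
Set up (5)·f(k+1) − (1)·f(k) − (k**3 + 15*k**2/4 + 15*k/4 + 1/4) = 0.
deg f ≤ 3 (via 0,0,3).
Solving with deg f ≤ 3: f(k) = (k - 1)*(k**2 + k + 1)/4.
Then R = B(k−1)f/C = (k - 1)*(k**2 + k + 1)/(4*k**3 + 15*k**2 + 15*k + 1), so s_k = R(k)·t_k = 4*5**k*(1 - k**3).
Check: Δs_k = 4*5**k*(k**3 - 5*(k + 1)**3 + 4). ✓
Evaluate: s_(n+1) = 20*5**n*n*(-n**2 - 3*n - 3); subtract s_(0) = 4 ⇒ S(n) = -20*5**n*n**3 - 60*5**n*n**2 - 60*5**n*n - 4.

S(n) = -20*5**n*n**3 - 60*5**n*n**2 - 60*5**n*n - 4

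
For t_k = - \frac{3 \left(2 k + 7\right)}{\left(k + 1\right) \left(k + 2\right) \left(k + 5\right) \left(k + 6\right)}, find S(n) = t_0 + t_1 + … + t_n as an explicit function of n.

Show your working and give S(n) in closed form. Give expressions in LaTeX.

r(k) = (k + 1)*(k + 5)*(2*k + 9)/((k + 3)*(k + 7)*(2*k + 7)) after simplifying.
Gosper form: A/B · C(k+1)/C(k) with A=k + 1, B=k + 7, C=k**3 + 21*k**2/2 + 73*k/2 + 42.
Solve (k + 1)·f(k+1) − (k + 6)·f(k) = k**3 + 21*k**2/2 + 73*k/2 + 42.
Degrees (1,1,3) ⇒ d ≤ 5.
Match coefficients ⇒ f(k) = k*(k + 2)*(k + 3)*(k + 4)*(k + 6)/10.
So s_k = (B(k−1)f/C)·t_k = (k*(k + 2)*(k + 6)**2/(5*(2*k + 7)))·t_k = 3*k*(-k - 6)/(5*(k**2 + 6*k + 5)).
s_(k+1) − s_k = 3*(-2*k - 7)/(k**4 + 14*k**3 + 65*k**2 + 112*k + 60) = t_k.
s_(n+1) = 3*(-n**2 - 8*n - 7)/(5*(n**2 + 8*n + 12)) and s_(0) = 0, so S(n) = 3*(-n**2 - 8*n - 7)/(5*(n**2 + 8*n + 12)).

S(n) = \frac{3 \left(- n^{2} - 8 n - 7\right)}{5 \left(n^{2} + 8 n + 12\right)}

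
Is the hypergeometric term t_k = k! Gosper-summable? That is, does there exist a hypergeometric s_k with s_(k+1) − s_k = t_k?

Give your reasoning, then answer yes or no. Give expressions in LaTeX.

No — negative degree bound, so no certificate f.

Step 1: r(k) = k + 1.
Take A(k)=k + 1, B(k)=1, C(k)=1.
f must satisfy (k + 1)·f(k+1) − (1)·f(k) = 1.
Bound: deg f ≤ -1.
Bound -1 < 0, so the key equation has no polynomial solution.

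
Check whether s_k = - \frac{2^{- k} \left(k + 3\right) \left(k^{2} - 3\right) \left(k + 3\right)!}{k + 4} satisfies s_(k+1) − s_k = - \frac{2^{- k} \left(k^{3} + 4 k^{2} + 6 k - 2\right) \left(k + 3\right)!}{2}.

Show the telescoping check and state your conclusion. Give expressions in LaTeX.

s_(k+1) = -(k + 4)*(k**2 + 2*k - 2)*factorial(k + 4)/(2*2**k*(k + 5))
s_(k+1) − s_k = -(k**5 + 12*k**4 + 54*k**3 + 112*k**2 + 80*k - 38)*factorial(k + 3)/(2*2**k*(k + 4)*(k + 5))
(s_(k+1) − s_k) − t_k = (k**4 + 8*k**3 + 20*k**2 + 22*k - 2)*factorial(k + 3)/(2*2**k*(k + 4)*(k + 5))

Invalid: residual \frac{2^{- k} \left(k^{4} + 8 k^{3} + 20 k^{2} + 22 k - 2\right) \left(k + 3\right)!}{2 \left(k + 4\right) \left(k + 5\right)} ≠ 0.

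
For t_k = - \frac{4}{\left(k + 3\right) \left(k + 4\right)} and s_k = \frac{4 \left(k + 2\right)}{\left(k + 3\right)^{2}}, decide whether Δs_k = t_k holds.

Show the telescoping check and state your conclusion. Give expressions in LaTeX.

Invalid: residual \frac{4 \left(2 k + 7\right)}{k^{4} + 14 k^{3} + 73 k^{2} + 168 k + 144} ≠ 0.

s_(k+1) = 4*(k + 3)/(k + 4)**2
s_(k+1) − s_k = 4*(-(k + 2)*(k + 4)**2 + (k + 3)**3)/((k + 3)**2*(k + 4)**2)
(s_(k+1) − s_k) − t_k = 4*(2*k + 7)/(k**4 + 14*k**3 + 73*k**2 + 168*k + 144)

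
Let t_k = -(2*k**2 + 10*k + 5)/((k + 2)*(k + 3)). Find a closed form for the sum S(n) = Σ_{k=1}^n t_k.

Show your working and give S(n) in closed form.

r(k) = (k + 2)*(10*k + 2*(k + 1)**2 + 15)/((k + 4)*(2*k**2 + 10*k + 5)) after simplifying.
Normal form (A,B,C) = (k + 2, k + 4, k**2 + 5*k + 5/2).
f must satisfy (k + 2)·f(k+1) − (k + 3)·f(k) = k**2 + 5*k + 5/2.
deg f ≤ 2 (via 1,1,2).
Solving with deg f ≤ 2: f(k) = k*(4*k + 1)/4.
R(k) = B(k−1)·f(k)/C(k) = k*(k + 3)*(4*k + 1)/(2*(2*k**2 + 10*k + 5)); s_k = R·t_k = k*(-4*k - 1)/(2*(k + 2)).
Check: Δs_k = (-2*k**2 - 10*k - 5)/(k**2 + 5*k + 6). ✓
Σ_(k=1)^n t_k = s_(n+1) − s_(1) = ((-4*n**2 - 9*n - 5)/(2*(n + 3))) − (-5/6), i.e. n*(-6*n - 11)/(3*(n + 3)).

S(n) = n*(-6*n - 11)/(3*(n + 3))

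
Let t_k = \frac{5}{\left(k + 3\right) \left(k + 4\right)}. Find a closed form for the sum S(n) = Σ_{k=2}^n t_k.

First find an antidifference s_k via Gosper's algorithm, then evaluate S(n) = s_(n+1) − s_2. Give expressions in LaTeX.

Compute t_(k+1)/t_k: get (k + 3)/(k + 5).
Factor: A=k + 3; B=k + 5; C=1.
Key eq: (k + 3)·f(k+1) = (k + 4)·f(k) + (1).
From deg A=1, deg B=1, deg C=0: d=1.
Solving with deg f ≤ 1: f(k) = k/3.
Certificate R = B(k−1)f/C = k*(k + 4)/3 gives s_k = 5*k/(3*(k + 3)).
s_(k+1) − s_k = 5/(k**2 + 7*k + 12) = t_k.
Σ_(k=2)^n t_k = s_(n+1) − s_(2) = (5*(n + 1)/(3*(n + 4))) − (2/3), i.e. (n - 1)/(n + 4).

S(n) = \frac{n - 1}{n + 4}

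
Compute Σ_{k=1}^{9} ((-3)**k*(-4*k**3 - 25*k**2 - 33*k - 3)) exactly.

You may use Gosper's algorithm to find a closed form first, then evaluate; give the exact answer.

Σ = 82491459

r(k) = 3*(-4*k**3 - 37*k**2 - 95*k - 65)/(4*k**3 + 25*k**2 + 33*k + 3) after simplifying.
Normal form (A,B,C) = (-3, 1, k**3 + 25*k**2/4 + 33*k/4 + 3/4).
Key eq: (-3)·f(k+1) = (1)·f(k) + (k**3 + 25*k**2/4 + 33*k/4 + 3/4).
deg f ≤ 3 (via 0,0,3).
A polynomial solution: f(k) = -(k + 1)*(k**2 + 3*k - 3)/4.
Certificate R = B(k−1)f/C = -(k + 1)*(k**2 + 3*k - 3)/(4*k**3 + 25*k**2 + 33*k + 3) gives s_k = (-3)**k*(k**3 + 4*k**2 - 3).
Check: Δs_k = (-3)**k*(-4*k**3 - 25*k**2 - 33*k - 3). ✓
Σ_(k=1)^(9) t_k = s_(10) − s_(1) = 82491453 − (-6) = 82491459.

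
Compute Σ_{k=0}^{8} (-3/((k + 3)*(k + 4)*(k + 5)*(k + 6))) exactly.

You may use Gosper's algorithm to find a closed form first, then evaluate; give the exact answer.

Σ = -59/3640

t_(k+1)/t_k = (k + 3)/(k + 7).
Normal form (A,B,C) = (k + 3, k + 7, 1).
Key eq: (k + 3)·f(k+1) = (k + 6)·f(k) + (1).
Bound: deg f ≤ 3.
Coefficient equations give f(k) = k*(k**2 + 12*k + 47)/180.
Certificate R = B(k−1)f/C = k*(k + 6)*(k**2 + 12*k + 47)/180 gives s_k = k*(-k**2 - 12*k - 47)/(60*(k + 3)*(k + 4)*(k + 5)).
Δs = -3/(k**4 + 18*k**3 + 119*k**2 + 342*k + 360), as required.
Sum = s_(9) − s_(0); s_(9) = -59/3640, s_(0) = 0 ⇒ -59/3640.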